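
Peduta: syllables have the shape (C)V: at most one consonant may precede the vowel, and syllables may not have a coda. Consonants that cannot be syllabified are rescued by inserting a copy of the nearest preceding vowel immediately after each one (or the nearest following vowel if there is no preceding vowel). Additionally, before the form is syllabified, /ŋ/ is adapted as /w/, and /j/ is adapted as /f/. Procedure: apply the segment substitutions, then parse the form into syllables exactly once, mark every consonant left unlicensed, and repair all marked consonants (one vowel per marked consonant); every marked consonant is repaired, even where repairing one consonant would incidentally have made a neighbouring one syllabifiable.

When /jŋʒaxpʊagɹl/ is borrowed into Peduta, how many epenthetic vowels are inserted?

After substitution the input is /fwʒaxpʊagɹl/.
The unsyllabifiable consonants are /f/, /w/, /x/, /g/, /ɹ/, /l/; each receives one epenthetic vowel.

6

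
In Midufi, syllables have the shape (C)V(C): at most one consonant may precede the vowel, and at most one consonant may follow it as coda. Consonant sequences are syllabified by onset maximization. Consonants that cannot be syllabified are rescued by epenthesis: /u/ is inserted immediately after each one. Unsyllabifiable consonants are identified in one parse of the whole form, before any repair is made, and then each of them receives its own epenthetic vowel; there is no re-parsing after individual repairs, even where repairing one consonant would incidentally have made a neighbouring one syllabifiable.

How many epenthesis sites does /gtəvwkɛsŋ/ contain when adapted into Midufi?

The unsyllabifiable consonants are /g/, /w/, /ŋ/; each receives one epenthetic vowel.

3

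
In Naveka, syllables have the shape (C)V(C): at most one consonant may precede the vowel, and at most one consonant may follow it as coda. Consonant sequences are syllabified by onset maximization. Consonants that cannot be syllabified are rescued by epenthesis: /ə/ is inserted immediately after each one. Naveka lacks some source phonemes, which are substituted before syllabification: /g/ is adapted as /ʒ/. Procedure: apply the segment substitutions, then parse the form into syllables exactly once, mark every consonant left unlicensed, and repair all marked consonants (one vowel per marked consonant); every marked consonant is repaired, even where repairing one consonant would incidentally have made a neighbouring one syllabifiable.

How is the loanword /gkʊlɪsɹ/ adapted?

Substitution: /g/ → /ʒ/, giving /ʒkʊlɪsɹ/.
Under (C)V(C), the unsyllabifiable consonants are /ʒ/, /ɹ/ (at most one coda consonant is licensed; onsets are limited to one consonant).
Each unlicensed consonant becomes the onset of a new syllable: /ʒ/ → /ʒə/, /ɹ/ → /ɹə/.

ʒəkʊlɪsɹə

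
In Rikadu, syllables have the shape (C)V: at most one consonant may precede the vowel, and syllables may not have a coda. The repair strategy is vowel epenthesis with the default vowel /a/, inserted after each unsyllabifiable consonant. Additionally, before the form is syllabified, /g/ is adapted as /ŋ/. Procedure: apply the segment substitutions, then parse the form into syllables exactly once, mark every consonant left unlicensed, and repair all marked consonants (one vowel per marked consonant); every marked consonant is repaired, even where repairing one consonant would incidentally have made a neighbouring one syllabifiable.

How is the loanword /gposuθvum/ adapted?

Substitution: /g/ → /ŋ/, giving /ŋposuθvum/.
The consonants /ŋ/, /θ/, /m/ cannot be parsed into a legal (C)V syllable (no codas are permitted; onsets are limited to one consonant).
Epenthesis after each stranded consonant: /ŋ/ → /ŋa/, /θ/ → /θa/, /m/ → /ma/.

ŋaposuθavuma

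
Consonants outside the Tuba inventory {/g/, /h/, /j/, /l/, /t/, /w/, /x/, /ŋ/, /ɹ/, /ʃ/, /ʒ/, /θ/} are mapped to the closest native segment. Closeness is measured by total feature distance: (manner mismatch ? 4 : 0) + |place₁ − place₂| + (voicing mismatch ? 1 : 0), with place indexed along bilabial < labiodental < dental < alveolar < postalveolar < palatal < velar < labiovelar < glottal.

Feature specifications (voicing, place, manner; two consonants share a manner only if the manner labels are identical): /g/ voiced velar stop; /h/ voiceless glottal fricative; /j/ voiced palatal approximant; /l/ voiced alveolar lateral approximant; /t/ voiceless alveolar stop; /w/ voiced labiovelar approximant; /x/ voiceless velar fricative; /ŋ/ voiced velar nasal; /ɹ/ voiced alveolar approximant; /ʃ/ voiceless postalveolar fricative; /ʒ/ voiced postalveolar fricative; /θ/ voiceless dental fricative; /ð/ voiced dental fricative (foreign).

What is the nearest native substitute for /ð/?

θ

/θ/ is closest: same manner (fricative), place distance 0 (dental→dental), voicing differs (+1); total 1. Next closest is /ʒ/ at distance 2.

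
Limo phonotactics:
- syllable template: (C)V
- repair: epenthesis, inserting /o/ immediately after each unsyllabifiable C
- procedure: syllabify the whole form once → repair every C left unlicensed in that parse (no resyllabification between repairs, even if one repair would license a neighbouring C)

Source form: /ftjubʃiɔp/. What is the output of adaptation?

fotojuboʃiɔpo

Under (C)V, the unsyllabifiable consonants are /f/, /t/, /b/, /p/ (no codas are permitted; onsets are limited to one consonant).
Epenthesis after each stranded consonant: /f/ → /fo/, /t/ → /to/, /b/ → /bo/, /p/ → /po/.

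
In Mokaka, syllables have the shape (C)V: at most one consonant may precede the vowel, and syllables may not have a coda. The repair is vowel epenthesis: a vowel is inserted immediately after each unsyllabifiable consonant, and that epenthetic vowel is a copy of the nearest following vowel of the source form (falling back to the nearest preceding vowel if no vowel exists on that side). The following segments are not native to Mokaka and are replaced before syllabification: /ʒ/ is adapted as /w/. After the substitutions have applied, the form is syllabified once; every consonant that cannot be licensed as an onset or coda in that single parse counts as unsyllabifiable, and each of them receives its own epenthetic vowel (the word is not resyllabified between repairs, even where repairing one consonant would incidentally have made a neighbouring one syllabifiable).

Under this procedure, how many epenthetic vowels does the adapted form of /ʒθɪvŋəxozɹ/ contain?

After substitution the input is /wθɪvŋəxozɹ/.
The unsyllabifiable consonants are /w/, /v/, /z/, /ɹ/; each receives one epenthetic vowel.

4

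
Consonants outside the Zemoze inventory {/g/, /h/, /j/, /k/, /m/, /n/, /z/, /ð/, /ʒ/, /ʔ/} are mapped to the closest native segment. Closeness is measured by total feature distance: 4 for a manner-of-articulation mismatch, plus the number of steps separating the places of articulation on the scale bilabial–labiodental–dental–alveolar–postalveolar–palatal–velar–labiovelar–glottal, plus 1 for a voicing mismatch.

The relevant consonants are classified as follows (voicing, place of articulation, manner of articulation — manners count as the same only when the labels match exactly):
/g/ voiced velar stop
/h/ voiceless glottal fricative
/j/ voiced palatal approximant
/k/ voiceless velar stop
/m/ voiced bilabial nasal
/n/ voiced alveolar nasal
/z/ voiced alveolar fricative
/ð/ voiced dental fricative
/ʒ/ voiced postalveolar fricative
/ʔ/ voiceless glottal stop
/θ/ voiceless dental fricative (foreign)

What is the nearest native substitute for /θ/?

/ð/ is closest: same manner (fricative), place distance 0 (dental→dental), voicing differs (+1); total 1. Next closest is /z/ at distance 2.

ð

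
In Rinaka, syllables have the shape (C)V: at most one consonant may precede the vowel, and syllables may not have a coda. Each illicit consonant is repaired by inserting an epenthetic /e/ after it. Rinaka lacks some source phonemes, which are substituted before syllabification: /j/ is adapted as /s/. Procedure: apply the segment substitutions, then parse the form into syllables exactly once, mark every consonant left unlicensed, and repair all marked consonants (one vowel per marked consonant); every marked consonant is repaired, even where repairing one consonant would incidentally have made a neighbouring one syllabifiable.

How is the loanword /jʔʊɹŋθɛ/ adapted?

Substitution: /j/ → /s/, giving /sʔʊɹŋθɛ/.
The consonants /s/, /ɹ/, /ŋ/ cannot be parsed into a legal (C)V syllable (no codas are permitted; onsets are limited to one consonant).
Inserting the epenthetic vowel yields /s/ → /se/, /ɹ/ → /ɹe/, /ŋ/ → /ŋe/.

seʔʊɹeŋeθɛ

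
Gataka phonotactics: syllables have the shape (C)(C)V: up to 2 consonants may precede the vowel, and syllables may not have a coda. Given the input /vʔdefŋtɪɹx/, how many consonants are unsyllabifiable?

Under (C)(C)V, the unsyllabifiable consonants are /v/, /f/, /ɹ/, /x/ (no codas are permitted; onsets may contain at most 2 consonants).

4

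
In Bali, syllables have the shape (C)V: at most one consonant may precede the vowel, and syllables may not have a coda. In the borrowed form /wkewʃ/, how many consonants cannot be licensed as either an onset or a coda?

3

The consonants /w/, /w/, /ʃ/ cannot be parsed into a legal (C)V syllable (no codas are permitted; onsets are limited to one consonant).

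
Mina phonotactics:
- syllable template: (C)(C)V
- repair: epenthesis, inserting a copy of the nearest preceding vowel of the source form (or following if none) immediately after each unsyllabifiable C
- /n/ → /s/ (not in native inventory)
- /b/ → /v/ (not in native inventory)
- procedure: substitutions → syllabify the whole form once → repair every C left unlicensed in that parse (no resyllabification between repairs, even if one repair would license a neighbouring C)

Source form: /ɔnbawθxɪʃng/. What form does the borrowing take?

ɔsvawaθxɪʃɪsɪgɪ

Substitution: /n/ → /s/, /b/ → /v/, giving /ɔsvawθxɪʃsg/.
Under (C)(C)V, the unsyllabifiable consonants are /w/, /ʃ/, /s/, /g/ (no codas are permitted; onsets may contain at most 2 consonants).
Each unlicensed consonant becomes the onset of a new syllable: /w/ → /wa/, /ʃ/ → /ʃɪ/, /s/ → /sɪ/, /g/ → /gɪ/.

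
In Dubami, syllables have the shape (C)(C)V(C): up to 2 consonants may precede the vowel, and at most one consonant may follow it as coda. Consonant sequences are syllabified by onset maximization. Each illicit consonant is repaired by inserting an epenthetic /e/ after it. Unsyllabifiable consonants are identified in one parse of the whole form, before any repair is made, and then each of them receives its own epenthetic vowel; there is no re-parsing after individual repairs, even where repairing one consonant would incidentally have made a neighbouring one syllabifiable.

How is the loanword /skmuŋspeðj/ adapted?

Under (C)(C)V(C), the unsyllabifiable consonants are /s/, /j/ (at most one coda consonant is licensed; onsets may contain at most 2 consonants).
Inserting the epenthetic vowel yields /s/ → /se/, /j/ → /je/.

sekmuŋspeðje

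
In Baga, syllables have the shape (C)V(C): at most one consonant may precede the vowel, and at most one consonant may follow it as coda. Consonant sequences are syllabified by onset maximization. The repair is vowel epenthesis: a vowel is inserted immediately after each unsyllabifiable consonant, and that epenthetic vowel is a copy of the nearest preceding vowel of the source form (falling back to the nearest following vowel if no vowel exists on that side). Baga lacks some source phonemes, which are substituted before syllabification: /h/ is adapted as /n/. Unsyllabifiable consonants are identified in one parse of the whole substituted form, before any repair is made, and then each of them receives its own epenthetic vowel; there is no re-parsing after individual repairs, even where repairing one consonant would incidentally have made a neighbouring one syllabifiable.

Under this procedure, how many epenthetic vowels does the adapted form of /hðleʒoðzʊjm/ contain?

3

After substitution the input is /nðleʒoðzʊjm/.
The unsyllabifiable consonants are /n/, /ð/, /m/; each receives one epenthetic vowel.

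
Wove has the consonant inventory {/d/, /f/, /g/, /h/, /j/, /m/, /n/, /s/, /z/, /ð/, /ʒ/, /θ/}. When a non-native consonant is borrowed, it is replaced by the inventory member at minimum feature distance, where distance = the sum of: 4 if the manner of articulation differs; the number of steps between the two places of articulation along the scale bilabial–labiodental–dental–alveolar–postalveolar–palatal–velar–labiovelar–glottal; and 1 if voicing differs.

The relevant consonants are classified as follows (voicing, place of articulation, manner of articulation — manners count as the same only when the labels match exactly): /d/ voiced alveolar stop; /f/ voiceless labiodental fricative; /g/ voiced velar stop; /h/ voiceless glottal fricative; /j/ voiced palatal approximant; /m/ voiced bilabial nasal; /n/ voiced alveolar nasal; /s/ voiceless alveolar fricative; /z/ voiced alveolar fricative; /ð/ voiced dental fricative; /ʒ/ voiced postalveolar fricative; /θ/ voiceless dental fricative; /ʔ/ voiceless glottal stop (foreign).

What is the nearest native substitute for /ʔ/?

g

/g/ is closest: same manner (stop), place distance 2 (glottal→velar), voicing differs (+1); total 3. Next closest is /h/ at distance 4.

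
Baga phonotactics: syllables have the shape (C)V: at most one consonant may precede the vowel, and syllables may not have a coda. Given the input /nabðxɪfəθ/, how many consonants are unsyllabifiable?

Under (C)V, the unsyllabifiable consonants are /b/, /ð/, /θ/ (no codas are permitted; onsets are limited to one consonant).

3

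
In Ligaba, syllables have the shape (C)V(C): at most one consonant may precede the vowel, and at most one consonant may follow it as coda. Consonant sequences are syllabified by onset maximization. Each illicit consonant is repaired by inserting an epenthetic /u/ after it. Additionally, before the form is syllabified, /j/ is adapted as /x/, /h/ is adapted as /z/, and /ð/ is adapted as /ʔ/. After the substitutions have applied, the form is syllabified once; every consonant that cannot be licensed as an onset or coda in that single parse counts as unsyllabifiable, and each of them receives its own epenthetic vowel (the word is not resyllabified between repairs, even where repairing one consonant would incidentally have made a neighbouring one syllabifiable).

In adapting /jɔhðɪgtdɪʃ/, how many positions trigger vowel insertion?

1

After substitution the input is /xɔzʔɪgtdɪʃ/.
The unsyllabifiable consonants are /t/; each receives one epenthetic vowel.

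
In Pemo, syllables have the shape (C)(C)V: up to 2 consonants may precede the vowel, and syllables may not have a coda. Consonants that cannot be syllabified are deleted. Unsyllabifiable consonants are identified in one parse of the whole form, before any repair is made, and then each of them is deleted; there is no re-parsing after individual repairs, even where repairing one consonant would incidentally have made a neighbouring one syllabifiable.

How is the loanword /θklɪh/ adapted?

The consonants /θ/, /h/ cannot be parsed into a legal (C)(C)V syllable (no codas are permitted; onsets may contain at most 2 consonants).
Each unlicensed consonant is deleted: /θ/, /h/.

klɪ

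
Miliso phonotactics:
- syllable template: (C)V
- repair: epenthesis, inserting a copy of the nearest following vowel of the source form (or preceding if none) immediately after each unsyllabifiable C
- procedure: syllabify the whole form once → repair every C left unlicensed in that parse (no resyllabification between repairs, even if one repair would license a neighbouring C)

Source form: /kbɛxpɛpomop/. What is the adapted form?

The consonants /k/, /x/, /p/ cannot be parsed into a legal (C)V syllable (no codas are permitted; onsets are limited to one consonant).
Epenthesis after each stranded consonant: /k/ → /kɛ/, /x/ → /xɛ/, /p/ → /po/.

kɛbɛxɛpɛpomopo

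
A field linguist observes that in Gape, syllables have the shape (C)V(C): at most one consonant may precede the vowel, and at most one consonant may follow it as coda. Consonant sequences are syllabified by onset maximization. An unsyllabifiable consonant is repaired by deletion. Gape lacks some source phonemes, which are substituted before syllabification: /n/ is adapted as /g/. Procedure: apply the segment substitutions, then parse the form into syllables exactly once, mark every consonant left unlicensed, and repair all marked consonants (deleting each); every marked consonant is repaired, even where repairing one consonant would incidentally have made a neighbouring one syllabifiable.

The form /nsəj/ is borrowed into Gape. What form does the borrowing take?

Substitution: /n/ → /g/, giving /gsəj/.
Syllabifying with onset maximization leaves /g/ stranded (at most one coda consonant is licensed; onsets are limited to one consonant).
Deleting the stranded consonants removes /g/.

səj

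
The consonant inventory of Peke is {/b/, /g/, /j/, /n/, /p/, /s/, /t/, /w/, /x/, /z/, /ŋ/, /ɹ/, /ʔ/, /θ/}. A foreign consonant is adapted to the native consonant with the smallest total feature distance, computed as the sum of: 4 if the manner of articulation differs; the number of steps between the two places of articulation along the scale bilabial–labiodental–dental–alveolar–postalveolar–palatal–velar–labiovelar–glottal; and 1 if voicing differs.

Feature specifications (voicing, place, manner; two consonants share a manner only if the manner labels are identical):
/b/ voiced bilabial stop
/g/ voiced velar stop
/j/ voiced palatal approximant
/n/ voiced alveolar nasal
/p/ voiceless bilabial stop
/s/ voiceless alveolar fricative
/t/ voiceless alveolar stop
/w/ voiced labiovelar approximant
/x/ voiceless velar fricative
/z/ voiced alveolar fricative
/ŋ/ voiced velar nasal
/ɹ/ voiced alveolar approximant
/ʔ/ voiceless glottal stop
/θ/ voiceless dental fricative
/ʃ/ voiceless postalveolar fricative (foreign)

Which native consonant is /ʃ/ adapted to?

s

/s/ is closest: same manner (fricative), place distance 1 (postalveolar→alveolar), same voicing; total 1. Next closest is /x/ at distance 2.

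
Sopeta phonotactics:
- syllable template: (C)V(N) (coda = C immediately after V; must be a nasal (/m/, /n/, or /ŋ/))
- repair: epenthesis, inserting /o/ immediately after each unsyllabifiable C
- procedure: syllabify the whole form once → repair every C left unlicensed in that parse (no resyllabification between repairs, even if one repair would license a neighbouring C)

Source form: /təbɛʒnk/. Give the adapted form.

Syllabifying with onset maximization leaves /ʒ/, /n/, /k/ stranded (only a nasal (/m/, /n/, or /ŋ/) is licensed in coda position; onsets are limited to one consonant).
Inserting the epenthetic vowel yields /ʒ/ → /ʒo/, /n/ → /no/, /k/ → /ko/.

təbɛʒonoko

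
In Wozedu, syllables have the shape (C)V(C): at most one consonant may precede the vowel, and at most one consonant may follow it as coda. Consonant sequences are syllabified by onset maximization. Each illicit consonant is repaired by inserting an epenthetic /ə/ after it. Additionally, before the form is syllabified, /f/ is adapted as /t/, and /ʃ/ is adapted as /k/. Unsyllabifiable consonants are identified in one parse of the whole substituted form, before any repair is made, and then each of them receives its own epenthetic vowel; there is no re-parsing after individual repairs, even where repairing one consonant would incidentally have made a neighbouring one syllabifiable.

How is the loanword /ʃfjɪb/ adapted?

Substitution: /ʃ/ → /k/, /f/ → /t/, giving /ktjɪb/.
Under (C)V(C), the unsyllabifiable consonants are /k/, /t/ (at most one coda consonant is licensed; onsets are limited to one consonant).
Each unlicensed consonant becomes the onset of a new syllable: /k/ → /kə/, /t/ → /tə/.

kətəjɪb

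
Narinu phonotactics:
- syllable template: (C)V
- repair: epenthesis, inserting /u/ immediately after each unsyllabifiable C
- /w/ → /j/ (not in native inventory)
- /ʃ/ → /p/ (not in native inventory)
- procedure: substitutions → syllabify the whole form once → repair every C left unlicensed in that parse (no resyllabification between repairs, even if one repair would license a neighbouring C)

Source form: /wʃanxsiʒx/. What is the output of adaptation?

Substitution: /w/ → /j/, /ʃ/ → /p/, giving /jpanxsiʒx/.
The consonants /j/, /n/, /x/, /ʒ/, /x/ cannot be parsed into a legal (C)V syllable (no codas are permitted; onsets are limited to one consonant).
Inserting the epenthetic vowel yields /j/ → /ju/, /n/ → /nu/, /x/ → /xu/, /ʒ/ → /ʒu/, /x/ → /xu/.

jupanuxusiʒuxu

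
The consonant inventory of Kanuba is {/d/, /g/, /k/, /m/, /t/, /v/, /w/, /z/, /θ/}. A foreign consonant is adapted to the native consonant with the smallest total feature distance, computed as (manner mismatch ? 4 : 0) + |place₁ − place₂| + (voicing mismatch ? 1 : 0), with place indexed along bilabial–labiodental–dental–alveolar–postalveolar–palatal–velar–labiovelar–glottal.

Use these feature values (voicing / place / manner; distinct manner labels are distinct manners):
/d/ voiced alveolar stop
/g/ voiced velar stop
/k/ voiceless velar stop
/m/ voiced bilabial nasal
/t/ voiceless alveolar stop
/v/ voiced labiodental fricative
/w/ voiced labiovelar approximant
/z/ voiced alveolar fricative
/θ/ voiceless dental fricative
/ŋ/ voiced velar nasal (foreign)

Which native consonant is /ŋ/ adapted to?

g

/g/ is closest: manner differs (nasal→stop, +4), place distance 0 (velar→velar), same voicing; total 4. Next closest is /k/ at distance 5.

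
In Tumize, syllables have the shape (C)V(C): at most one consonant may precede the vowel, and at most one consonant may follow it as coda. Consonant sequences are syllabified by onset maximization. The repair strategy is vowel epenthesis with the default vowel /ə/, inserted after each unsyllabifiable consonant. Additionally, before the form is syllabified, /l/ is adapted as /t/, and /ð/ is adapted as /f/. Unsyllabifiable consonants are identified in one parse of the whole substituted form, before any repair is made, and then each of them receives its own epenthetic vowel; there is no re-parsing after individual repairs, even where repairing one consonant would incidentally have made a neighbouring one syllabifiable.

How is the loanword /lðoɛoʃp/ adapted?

Substitution: /l/ → /t/, /ð/ → /f/, giving /tfoɛoʃp/.
Syllabifying with onset maximization leaves /t/, /p/ stranded (at most one coda consonant is licensed; onsets are limited to one consonant).
Each unlicensed consonant becomes the onset of a new syllable: /t/ → /tə/, /p/ → /pə/.

təfoɛoʃpə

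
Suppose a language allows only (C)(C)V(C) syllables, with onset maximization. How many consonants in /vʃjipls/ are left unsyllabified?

Under (C)(C)V(C), the unsyllabifiable consonants are /v/, /l/, /s/ (at most one coda consonant is licensed; onsets may contain at most 2 consonants).

3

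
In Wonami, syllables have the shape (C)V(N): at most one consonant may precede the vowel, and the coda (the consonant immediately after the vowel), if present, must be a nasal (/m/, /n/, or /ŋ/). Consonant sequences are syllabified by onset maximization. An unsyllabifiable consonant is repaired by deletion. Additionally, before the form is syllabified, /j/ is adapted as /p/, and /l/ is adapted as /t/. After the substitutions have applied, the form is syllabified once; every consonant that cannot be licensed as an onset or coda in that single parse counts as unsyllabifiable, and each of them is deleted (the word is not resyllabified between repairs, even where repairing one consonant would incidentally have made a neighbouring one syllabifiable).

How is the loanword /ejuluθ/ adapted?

Substitution: /j/ → /p/, /l/ → /t/, giving /eputuθ/.
The consonants /θ/ cannot be parsed into a legal (C)V(N) syllable (only a nasal (/m/, /n/, or /ŋ/) is licensed in coda position; onsets are limited to one consonant).
Deletion applies to /θ/.

eputu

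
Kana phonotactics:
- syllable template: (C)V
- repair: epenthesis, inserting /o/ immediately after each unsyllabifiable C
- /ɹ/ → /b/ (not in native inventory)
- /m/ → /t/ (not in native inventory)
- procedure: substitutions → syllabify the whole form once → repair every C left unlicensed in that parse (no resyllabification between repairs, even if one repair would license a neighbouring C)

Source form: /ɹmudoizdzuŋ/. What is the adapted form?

botudoizodozuŋo

Substitution: /ɹ/ → /b/, /m/ → /t/, giving /btudoizdzuŋ/.
The consonants /b/, /z/, /d/, /ŋ/ cannot be parsed into a legal (C)V syllable (no codas are permitted; onsets are limited to one consonant).
Epenthesis after each stranded consonant: /b/ → /bo/, /z/ → /zo/, /d/ → /do/, /ŋ/ → /ŋo/.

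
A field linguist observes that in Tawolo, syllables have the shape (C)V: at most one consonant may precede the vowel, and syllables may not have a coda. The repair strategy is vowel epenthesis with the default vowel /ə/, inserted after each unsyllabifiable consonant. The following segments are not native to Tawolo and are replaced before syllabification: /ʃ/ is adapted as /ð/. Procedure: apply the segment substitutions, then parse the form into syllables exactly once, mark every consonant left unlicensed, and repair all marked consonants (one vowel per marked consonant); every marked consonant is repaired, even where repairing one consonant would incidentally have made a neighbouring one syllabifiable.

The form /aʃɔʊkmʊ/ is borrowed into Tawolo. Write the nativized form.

Substitution: /ʃ/ → /ð/, giving /aðɔʊkmʊ/.
Syllabifying with onset maximization leaves /k/ stranded (no codas are permitted; onsets are limited to one consonant).
Epenthesis after each stranded consonant: /k/ → /kə/.

aðɔʊkəmʊ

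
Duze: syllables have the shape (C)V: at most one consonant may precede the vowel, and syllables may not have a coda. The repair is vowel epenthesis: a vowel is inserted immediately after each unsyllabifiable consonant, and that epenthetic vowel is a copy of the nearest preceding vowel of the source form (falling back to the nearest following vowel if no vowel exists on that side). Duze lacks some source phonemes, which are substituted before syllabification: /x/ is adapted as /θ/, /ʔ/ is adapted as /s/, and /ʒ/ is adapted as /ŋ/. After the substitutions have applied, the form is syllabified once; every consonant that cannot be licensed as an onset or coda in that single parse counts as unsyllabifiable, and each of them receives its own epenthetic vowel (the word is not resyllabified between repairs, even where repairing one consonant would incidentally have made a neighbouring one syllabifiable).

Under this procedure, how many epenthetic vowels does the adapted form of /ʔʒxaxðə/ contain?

3

After substitution the input is /sŋθaθðə/.
The unsyllabifiable consonants are /s/, /ŋ/, /θ/; each receives one epenthetic vowel.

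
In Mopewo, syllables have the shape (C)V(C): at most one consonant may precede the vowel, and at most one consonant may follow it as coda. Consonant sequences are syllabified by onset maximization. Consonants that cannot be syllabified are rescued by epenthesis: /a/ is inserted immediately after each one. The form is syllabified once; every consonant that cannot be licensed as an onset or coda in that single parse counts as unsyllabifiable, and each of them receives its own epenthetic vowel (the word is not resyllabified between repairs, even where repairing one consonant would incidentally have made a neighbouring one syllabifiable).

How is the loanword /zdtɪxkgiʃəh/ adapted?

Under (C)V(C), the unsyllabifiable consonants are /z/, /d/, /k/ (at most one coda consonant is licensed; onsets are limited to one consonant).
Each unlicensed consonant becomes the onset of a new syllable: /z/ → /za/, /d/ → /da/, /k/ → /ka/.

zadatɪxkagiʃəh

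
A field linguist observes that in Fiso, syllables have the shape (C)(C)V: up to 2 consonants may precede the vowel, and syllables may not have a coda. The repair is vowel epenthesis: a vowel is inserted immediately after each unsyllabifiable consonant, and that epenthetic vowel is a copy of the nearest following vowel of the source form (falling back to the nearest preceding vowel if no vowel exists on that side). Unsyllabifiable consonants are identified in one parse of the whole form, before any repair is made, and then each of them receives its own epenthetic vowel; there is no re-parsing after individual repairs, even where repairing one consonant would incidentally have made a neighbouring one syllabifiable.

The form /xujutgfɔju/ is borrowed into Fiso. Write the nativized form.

Under (C)(C)V, the unsyllabifiable consonants are /t/ (no codas are permitted; onsets may contain at most 2 consonants).
Epenthesis after each stranded consonant: /t/ → /tɔ/.

xujutɔgfɔju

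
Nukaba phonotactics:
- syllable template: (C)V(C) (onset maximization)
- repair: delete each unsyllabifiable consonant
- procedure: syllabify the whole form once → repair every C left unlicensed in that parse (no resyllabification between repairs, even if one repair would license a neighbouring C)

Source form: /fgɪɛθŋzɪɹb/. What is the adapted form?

gɪɛθzɪɹ

Under (C)V(C), the unsyllabifiable consonants are /f/, /ŋ/, /b/ (at most one coda consonant is licensed; onsets are limited to one consonant).
Deletion applies to /f/, /ŋ/, /b/.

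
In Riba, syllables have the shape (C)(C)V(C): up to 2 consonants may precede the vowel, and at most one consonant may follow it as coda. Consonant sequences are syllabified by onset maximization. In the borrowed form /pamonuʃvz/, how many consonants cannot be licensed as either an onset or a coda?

2

Syllabifying with onset maximization leaves /v/, /z/ stranded (at most one coda consonant is licensed; onsets may contain at most 2 consonants).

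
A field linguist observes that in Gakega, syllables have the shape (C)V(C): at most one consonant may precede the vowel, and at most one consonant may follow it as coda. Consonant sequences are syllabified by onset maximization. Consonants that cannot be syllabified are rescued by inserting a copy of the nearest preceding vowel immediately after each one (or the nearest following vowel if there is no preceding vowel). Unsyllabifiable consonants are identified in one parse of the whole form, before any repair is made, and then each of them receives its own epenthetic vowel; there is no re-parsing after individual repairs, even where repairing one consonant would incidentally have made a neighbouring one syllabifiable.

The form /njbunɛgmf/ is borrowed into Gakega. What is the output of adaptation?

nujubunɛgmɛfɛ

Syllabifying with onset maximization leaves /n/, /j/, /m/, /f/ stranded (at most one coda consonant is licensed; onsets are limited to one consonant).
Epenthesis after each stranded consonant: /n/ → /nu/, /j/ → /ju/, /m/ → /mɛ/, /f/ → /fɛ/.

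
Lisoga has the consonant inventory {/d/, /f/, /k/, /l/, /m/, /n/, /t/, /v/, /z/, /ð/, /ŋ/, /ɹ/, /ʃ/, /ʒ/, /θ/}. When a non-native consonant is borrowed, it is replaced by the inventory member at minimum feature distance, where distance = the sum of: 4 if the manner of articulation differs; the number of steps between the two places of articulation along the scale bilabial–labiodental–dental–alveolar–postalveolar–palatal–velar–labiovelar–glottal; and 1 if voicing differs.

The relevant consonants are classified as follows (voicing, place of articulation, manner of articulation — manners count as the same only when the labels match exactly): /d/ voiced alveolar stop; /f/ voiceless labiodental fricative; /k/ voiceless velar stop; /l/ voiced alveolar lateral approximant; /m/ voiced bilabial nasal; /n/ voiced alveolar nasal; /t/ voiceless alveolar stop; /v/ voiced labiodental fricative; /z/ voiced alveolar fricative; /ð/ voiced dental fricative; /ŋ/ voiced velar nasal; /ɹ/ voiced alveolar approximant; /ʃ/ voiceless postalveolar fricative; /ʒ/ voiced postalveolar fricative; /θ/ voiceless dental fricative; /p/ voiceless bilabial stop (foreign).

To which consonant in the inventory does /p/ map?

/t/ is closest: same manner (stop), place distance 3 (bilabial→alveolar), same voicing; total 3. Next closest is /d/ at distance 4.

t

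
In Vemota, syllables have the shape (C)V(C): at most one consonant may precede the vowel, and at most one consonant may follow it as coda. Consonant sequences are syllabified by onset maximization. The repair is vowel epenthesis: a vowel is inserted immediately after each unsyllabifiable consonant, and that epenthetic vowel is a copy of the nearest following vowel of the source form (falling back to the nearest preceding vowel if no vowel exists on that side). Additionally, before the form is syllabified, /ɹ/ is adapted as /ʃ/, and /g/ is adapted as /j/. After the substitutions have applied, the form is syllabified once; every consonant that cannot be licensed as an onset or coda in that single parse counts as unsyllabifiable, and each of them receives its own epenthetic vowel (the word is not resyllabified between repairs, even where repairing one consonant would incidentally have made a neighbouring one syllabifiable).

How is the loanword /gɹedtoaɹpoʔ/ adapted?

Substitution: /g/ → /j/, /ɹ/ → /ʃ/, giving /jʃedtoaʃpoʔ/.
Under (C)V(C), the unsyllabifiable consonants are /j/ (at most one coda consonant is licensed; onsets are limited to one consonant).
Inserting the epenthetic vowel yields /j/ → /je/.

jeʃedtoaʃpoʔ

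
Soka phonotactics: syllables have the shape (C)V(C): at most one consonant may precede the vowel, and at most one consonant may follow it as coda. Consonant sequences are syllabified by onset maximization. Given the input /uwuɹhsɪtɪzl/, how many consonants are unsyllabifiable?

Under (C)V(C), the unsyllabifiable consonants are /h/, /l/ (at most one coda consonant is licensed; onsets are limited to one consonant).

2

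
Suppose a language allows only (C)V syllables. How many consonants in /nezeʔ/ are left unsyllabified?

Syllabifying with onset maximization leaves /ʔ/ stranded (no codas are permitted; onsets are limited to one consonant).

1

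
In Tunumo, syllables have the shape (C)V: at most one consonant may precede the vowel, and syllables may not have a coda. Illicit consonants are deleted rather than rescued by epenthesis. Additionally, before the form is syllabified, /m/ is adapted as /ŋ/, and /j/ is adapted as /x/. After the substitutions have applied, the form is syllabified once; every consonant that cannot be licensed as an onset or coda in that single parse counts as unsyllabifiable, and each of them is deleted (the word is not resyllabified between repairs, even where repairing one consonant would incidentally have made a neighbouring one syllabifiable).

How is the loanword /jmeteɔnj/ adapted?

ŋeteɔ

Substitution: /j/ → /x/, /m/ → /ŋ/, giving /xŋeteɔnx/.
Under (C)V, the unsyllabifiable consonants are /x/, /n/, /x/ (no codas are permitted; onsets are limited to one consonant).
Deleting the stranded consonants removes /x/, /n/, /x/.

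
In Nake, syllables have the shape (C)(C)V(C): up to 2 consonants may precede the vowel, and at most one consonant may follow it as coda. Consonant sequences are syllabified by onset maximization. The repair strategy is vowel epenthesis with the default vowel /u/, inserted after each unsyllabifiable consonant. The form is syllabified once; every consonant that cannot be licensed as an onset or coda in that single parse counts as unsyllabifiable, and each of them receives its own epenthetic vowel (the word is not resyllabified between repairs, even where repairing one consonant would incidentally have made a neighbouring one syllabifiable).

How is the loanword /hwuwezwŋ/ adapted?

Syllabifying with onset maximization leaves /w/, /ŋ/ stranded (at most one coda consonant is licensed; onsets may contain at most 2 consonants).
Each unlicensed consonant becomes the onset of a new syllable: /w/ → /wu/, /ŋ/ → /ŋu/.

hwuwezwuŋu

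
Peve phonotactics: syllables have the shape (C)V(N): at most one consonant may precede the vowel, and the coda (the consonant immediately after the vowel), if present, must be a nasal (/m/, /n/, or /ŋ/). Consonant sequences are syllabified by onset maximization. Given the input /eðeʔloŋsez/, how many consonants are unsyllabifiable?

Under (C)V(N), the unsyllabifiable consonants are /ʔ/, /z/ (only a nasal (/m/, /n/, or /ŋ/) is licensed in coda position; onsets are limited to one consonant).

2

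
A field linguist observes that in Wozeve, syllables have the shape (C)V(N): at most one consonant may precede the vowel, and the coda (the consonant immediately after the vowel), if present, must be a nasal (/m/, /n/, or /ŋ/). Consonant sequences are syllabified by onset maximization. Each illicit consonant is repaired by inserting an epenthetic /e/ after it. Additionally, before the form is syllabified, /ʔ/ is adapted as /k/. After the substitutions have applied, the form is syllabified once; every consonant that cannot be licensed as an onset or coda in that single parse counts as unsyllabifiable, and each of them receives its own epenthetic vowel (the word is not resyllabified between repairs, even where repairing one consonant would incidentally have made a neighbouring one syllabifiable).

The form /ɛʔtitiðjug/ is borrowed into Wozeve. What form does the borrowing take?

ɛketitiðejuge

Substitution: /ʔ/ → /k/, giving /ɛktitiðjug/.
The consonants /k/, /ð/, /g/ cannot be parsed into a legal (C)V(N) syllable (only a nasal (/m/, /n/, or /ŋ/) is licensed in coda position; onsets are limited to one consonant).
Each unlicensed consonant becomes the onset of a new syllable: /k/ → /ke/, /ð/ → /ðe/, /g/ → /ge/.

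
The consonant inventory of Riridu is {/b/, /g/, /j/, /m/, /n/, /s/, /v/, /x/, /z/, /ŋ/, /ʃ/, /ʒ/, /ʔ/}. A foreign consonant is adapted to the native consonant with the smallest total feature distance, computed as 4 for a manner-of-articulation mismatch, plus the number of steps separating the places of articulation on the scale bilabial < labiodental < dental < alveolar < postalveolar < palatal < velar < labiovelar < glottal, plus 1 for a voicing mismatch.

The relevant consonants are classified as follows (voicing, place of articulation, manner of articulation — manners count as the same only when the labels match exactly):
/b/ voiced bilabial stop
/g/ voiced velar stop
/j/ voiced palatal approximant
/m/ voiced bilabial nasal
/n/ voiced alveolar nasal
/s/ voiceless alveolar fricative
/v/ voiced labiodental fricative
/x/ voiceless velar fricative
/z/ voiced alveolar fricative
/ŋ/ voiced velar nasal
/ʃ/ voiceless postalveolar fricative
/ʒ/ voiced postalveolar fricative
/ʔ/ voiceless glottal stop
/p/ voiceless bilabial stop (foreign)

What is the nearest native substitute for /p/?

/b/ is closest: same manner (stop), place distance 0 (bilabial→bilabial), voicing differs (+1); total 1. Next closest is /m/ at distance 5.

b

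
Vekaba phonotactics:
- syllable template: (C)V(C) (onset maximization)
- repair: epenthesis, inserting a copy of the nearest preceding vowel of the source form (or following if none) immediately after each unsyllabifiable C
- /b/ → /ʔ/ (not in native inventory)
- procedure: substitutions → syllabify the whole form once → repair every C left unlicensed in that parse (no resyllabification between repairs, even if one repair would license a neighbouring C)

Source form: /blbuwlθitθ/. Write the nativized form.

ʔuluʔuwluθitθi

Substitution: /b/ → /ʔ/, giving /ʔlʔuwlθitθ/.
Syllabifying with onset maximization leaves /ʔ/, /l/, /l/, /θ/ stranded (at most one coda consonant is licensed; onsets are limited to one consonant).
Epenthesis after each stranded consonant: /ʔ/ → /ʔu/, /l/ → /lu/, /l/ → /lu/, /θ/ → /θi/.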